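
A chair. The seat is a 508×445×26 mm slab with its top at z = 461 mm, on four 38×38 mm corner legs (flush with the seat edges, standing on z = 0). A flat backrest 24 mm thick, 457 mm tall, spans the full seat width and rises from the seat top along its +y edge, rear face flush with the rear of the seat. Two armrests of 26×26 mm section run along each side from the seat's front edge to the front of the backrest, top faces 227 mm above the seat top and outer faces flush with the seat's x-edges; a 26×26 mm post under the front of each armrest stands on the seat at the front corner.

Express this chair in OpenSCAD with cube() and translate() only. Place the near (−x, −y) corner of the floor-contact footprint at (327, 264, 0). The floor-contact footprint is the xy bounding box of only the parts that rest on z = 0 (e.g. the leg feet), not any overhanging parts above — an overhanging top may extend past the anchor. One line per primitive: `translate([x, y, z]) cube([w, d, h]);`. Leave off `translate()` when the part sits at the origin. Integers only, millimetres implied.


translate([327, 264, 435]) cube([508, 445, 26]);
translate([327, 264, 0]) cube([38, 38, 435]);
translate([797, 264, 0]) cube([38, 38, 435]);
translate([327, 671, 0]) cube([38, 38, 435]);
translate([797, 671, 0]) cube([38, 38, 435]);
translate([327, 685, 461]) cube([508, 24, 457]);
translate([327, 264, 662]) cube([26, 421, 26]);
translate([809, 264, 662]) cube([26, 421, 26]);
translate([327, 264, 461]) cube([26, 26, 201]);
translate([809, 264, 461]) cube([26, 26, 201]);


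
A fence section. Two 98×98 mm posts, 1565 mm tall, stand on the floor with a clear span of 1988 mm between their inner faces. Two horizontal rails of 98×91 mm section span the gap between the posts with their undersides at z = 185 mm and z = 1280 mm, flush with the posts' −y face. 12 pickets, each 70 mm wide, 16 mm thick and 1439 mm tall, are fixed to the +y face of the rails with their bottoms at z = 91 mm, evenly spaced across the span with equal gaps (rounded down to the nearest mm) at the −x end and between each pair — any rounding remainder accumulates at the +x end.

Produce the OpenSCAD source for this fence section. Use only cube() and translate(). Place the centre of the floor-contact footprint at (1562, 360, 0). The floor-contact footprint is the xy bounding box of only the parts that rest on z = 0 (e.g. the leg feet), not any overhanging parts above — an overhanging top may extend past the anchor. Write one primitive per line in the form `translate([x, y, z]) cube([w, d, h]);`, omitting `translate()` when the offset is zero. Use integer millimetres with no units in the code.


translate([470, 311, 0]) cube([98, 98, 1565]);
translate([2556, 311, 0]) cube([98, 98, 1565]);
translate([568, 311, 185]) cube([1988, 98, 91]);
translate([568, 311, 1280]) cube([1988, 98, 91]);
translate([656, 409, 91]) cube([70, 16, 1439]);
translate([814, 409, 91]) cube([70, 16, 1439]);
translate([972, 409, 91]) cube([70, 16, 1439]);
translate([1130, 409, 91]) cube([70, 16, 1439]);
translate([1288, 409, 91]) cube([70, 16, 1439]);
translate([1446, 409, 91]) cube([70, 16, 1439]);
translate([1604, 409, 91]) cube([70, 16, 1439]);
translate([1762, 409, 91]) cube([70, 16, 1439]);
translate([1920, 409, 91]) cube([70, 16, 1439]);
translate([2078, 409, 91]) cube([70, 16, 1439]);
translate([2236, 409, 91]) cube([70, 16, 1439]);
translate([2394, 409, 91]) cube([70, 16, 1439]);


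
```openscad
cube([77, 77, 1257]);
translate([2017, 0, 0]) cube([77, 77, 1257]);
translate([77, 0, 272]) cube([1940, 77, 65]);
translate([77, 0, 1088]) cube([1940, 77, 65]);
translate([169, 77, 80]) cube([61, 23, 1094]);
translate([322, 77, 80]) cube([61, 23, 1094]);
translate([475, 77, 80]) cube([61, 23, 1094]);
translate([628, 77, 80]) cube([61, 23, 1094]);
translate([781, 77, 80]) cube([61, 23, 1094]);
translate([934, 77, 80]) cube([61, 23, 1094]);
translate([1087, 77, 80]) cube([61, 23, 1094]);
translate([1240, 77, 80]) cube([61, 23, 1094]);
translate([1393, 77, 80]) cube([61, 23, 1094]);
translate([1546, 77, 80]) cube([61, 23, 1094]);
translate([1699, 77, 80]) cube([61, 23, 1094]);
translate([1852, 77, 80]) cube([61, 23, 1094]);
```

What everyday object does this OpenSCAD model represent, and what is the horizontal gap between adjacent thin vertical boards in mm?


A fence section. The picket gap is 92 mm.

Two posts, two rails, 12 pickets — a fence section. Span 1940 mm holds 12 pickets of 61 mm with 13 equal gaps: ⌊(1940 − 12·61) / 13⌋ = 92 mm.


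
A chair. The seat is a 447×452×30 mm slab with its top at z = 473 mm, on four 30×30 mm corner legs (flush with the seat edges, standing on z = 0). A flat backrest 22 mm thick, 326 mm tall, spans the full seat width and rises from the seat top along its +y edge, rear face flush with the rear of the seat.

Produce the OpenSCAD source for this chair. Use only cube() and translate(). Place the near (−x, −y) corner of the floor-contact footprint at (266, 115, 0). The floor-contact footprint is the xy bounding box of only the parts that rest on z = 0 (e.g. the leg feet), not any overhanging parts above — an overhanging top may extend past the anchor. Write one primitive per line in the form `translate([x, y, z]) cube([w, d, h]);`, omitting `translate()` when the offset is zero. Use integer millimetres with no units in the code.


translate([266, 115, 443]) cube([447, 452, 30]);
translate([266, 115, 0]) cube([30, 30, 443]);
translate([683, 115, 0]) cube([30, 30, 443]);
translate([266, 537, 0]) cube([30, 30, 443]);
translate([683, 537, 0]) cube([30, 30, 443]);
translate([266, 545, 473]) cube([447, 22, 326]);


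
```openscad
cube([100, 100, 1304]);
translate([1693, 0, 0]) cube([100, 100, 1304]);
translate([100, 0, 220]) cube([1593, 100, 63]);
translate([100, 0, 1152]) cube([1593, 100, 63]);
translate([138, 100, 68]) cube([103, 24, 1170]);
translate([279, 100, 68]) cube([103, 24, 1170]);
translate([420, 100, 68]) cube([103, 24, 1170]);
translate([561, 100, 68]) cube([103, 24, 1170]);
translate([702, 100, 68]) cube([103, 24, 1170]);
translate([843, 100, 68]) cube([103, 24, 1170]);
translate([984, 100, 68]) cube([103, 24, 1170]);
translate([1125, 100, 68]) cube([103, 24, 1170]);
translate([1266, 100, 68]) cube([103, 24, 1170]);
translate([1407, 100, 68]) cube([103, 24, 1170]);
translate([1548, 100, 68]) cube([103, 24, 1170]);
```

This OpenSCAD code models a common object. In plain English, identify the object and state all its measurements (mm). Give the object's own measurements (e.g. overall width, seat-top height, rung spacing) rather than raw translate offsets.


A fence section. Two 100×100 mm posts, 1304 mm tall, stand on the floor with a clear span of 1593 mm between their inner faces. Two horizontal rails of 100×63 mm section span the gap between the posts with their undersides at z = 220 mm and z = 1152 mm, flush with the posts' −y face. 11 pickets, each 103 mm wide, 24 mm thick and 1170 mm tall, are fixed to the +y face of the rails with their bottoms at z = 68 mm, spaced across the span with a 38 mm gap after the −x post and between neighbouring pickets, with 42 mm left before the +x post.


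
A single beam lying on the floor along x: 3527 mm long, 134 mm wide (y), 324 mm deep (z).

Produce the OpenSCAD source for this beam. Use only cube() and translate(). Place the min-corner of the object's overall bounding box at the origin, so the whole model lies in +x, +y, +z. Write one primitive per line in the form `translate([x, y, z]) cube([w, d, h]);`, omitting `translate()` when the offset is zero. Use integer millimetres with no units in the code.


cube([3527, 134, 324]);


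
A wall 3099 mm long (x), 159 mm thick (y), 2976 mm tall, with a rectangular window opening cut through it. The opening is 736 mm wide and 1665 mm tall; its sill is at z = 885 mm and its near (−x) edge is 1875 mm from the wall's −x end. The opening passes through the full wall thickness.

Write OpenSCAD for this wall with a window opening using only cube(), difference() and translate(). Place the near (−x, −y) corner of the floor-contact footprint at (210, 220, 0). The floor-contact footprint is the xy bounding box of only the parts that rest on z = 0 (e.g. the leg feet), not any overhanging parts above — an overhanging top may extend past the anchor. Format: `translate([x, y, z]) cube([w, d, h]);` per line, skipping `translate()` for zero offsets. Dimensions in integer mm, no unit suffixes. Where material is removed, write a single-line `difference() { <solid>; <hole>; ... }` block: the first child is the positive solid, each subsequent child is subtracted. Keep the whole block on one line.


difference() { translate([210, 220, 0]) cube([3099, 159, 2976]); translate([2085, 220, 885]) cube([736, 159, 1665]); }


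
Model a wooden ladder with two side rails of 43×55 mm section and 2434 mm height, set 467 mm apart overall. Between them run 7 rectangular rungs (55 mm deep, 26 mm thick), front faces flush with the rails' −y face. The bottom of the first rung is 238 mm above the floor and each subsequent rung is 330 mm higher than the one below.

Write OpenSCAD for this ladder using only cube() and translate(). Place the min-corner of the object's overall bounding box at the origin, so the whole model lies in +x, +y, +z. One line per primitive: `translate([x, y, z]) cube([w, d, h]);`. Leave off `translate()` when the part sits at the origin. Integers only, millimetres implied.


cube([43, 55, 2434]);
translate([424, 0, 0]) cube([43, 55, 2434]);
translate([43, 0, 238]) cube([381, 55, 26]);
translate([43, 0, 568]) cube([381, 55, 26]);
translate([43, 0, 898]) cube([381, 55, 26]);
translate([43, 0, 1228]) cube([381, 55, 26]);
translate([43, 0, 1558]) cube([381, 55, 26]);
translate([43, 0, 1888]) cube([381, 55, 26]);
translate([43, 0, 2218]) cube([381, 55, 26]);


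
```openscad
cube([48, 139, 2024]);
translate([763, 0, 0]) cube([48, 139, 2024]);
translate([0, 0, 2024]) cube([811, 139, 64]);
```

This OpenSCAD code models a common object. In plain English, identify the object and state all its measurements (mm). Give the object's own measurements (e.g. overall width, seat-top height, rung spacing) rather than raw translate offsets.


A door frame. The clear opening is 715 mm wide and 2024 mm high. Two 48 mm wide jambs, 139 mm deep, stand either side of the opening from the floor to the top of the opening. A 64 mm thick head sits across the top of both jambs, spanning the full outside width of the frame.


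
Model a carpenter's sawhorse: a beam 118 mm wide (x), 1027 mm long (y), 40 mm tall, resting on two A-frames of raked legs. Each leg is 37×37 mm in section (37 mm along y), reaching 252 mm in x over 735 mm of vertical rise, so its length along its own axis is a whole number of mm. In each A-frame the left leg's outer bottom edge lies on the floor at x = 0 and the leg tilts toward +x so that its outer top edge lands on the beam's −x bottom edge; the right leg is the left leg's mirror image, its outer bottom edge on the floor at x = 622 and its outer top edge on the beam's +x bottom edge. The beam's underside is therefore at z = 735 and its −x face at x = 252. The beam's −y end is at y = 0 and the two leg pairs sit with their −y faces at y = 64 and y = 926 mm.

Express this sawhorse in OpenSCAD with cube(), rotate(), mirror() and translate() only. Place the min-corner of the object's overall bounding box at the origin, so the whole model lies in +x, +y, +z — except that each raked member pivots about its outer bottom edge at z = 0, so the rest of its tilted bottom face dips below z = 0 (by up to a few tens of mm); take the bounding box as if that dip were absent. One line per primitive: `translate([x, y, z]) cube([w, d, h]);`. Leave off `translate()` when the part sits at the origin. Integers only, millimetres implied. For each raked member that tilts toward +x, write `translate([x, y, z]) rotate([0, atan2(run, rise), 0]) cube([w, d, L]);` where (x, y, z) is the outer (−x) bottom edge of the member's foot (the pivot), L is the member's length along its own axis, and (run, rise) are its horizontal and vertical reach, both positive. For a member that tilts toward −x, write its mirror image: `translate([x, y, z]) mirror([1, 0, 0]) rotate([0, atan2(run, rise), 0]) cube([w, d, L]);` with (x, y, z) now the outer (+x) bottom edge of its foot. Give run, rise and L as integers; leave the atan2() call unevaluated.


translate([252, 0, 735]) cube([118, 1027, 40]);
translate([0, 64, 0]) rotate([0, atan2(252, 735), 0]) cube([37, 37, 777]);
translate([622, 64, 0]) mirror([1, 0, 0]) rotate([0, atan2(252, 735), 0]) cube([37, 37, 777]);
translate([0, 926, 0]) rotate([0, atan2(252, 735), 0]) cube([37, 37, 777]);
translate([622, 926, 0]) mirror([1, 0, 0]) rotate([0, atan2(252, 735), 0]) cube([37, 37, 777]);


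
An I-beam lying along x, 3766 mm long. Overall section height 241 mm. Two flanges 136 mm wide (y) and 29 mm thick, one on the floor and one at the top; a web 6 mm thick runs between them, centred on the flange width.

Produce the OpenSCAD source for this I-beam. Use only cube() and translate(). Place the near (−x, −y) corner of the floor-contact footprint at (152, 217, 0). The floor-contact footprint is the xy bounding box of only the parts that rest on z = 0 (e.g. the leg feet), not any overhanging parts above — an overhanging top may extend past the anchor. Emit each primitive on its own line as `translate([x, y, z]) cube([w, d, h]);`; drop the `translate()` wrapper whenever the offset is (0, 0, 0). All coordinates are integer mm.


translate([152, 217, 0]) cube([3766, 136, 29]);
translate([152, 282, 29]) cube([3766, 6, 183]);
translate([152, 217, 212]) cube([3766, 136, 29]);


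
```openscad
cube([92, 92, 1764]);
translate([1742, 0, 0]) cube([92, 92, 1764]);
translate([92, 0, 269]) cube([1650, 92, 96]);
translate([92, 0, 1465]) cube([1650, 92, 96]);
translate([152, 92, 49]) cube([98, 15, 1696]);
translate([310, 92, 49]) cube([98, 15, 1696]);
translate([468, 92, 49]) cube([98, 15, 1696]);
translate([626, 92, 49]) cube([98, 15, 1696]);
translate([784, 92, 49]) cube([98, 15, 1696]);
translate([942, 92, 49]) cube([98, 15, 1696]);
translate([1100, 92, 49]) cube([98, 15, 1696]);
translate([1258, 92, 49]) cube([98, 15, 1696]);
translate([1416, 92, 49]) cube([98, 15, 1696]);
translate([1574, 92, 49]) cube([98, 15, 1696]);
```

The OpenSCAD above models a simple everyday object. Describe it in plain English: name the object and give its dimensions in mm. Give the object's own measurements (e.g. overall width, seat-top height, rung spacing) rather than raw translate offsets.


A fence section. Two 92×92 mm posts, 1764 mm tall, stand on the floor with a clear span of 1650 mm between their inner faces. Two horizontal rails of 92×96 mm section span the gap between the posts with their undersides at z = 269 mm and z = 1465 mm, flush with the posts' −y face. 10 pickets, each 98 mm wide, 15 mm thick and 1696 mm tall, are fixed to the +y face of the rails with their bottoms at z = 49 mm, spaced across the span with a 60 mm gap after the −x post and between neighbouring pickets, with 70 mm left before the +x post.


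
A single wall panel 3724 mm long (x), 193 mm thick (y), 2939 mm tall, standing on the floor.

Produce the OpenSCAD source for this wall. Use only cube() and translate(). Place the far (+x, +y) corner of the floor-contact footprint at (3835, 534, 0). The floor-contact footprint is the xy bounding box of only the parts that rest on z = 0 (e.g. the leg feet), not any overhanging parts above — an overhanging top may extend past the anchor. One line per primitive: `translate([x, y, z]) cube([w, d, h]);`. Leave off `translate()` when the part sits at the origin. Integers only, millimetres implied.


translate([111, 341, 0]) cube([3724, 193, 2939]);


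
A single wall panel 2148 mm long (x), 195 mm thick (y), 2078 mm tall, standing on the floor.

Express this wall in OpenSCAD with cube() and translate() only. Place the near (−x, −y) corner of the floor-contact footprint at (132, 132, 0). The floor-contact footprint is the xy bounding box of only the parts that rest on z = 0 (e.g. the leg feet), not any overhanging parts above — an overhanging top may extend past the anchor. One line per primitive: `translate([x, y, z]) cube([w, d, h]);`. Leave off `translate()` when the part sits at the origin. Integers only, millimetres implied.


translate([132, 132, 0]) cube([2148, 195, 2078]);


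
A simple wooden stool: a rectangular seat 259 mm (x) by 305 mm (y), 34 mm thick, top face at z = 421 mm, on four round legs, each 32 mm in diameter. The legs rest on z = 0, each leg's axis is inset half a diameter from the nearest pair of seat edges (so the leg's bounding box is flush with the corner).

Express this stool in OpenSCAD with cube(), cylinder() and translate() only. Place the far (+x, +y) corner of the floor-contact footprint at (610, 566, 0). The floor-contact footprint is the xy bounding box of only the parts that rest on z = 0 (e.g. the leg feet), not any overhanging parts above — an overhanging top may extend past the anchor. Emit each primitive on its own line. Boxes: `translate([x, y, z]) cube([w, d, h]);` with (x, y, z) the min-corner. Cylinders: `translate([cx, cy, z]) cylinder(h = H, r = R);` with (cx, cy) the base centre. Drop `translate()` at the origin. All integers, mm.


// leg_h = 421 - 34 = 387
translate([351, 261, 387]) cube([259, 305, 34]);
translate([367, 277, 0]) cylinder(h = 387, r = 16);
translate([594, 277, 0]) cylinder(h = 387, r = 16);
translate([367, 550, 0]) cylinder(h = 387, r = 16);
translate([594, 550, 0]) cylinder(h = 387, r = 16);


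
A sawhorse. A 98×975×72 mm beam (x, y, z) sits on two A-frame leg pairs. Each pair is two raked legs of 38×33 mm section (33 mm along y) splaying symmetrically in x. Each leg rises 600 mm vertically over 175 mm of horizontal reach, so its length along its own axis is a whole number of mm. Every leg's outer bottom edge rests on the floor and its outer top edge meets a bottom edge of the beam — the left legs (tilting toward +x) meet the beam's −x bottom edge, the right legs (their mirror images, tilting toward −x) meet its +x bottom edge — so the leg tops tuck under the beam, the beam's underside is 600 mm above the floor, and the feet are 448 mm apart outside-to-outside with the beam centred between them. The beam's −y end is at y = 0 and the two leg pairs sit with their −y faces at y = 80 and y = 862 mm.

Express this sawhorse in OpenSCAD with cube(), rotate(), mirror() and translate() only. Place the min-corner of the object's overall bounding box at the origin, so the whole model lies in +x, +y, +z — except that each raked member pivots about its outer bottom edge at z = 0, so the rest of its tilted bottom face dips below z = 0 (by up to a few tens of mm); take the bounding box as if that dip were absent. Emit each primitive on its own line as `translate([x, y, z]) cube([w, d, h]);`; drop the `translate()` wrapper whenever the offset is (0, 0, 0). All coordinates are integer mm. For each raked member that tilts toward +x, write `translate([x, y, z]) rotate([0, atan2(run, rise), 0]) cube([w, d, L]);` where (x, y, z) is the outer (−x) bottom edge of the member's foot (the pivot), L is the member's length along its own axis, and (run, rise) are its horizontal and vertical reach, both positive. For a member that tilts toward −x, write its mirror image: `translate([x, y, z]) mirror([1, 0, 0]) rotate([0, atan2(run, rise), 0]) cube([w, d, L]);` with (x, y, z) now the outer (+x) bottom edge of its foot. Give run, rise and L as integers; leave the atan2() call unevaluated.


// leg length = √(175² + 600²) = 625
// right-leg outer foot x = 2·175 + 98 = 448
// beam min-corner = (175, 0, 600)
translate([175, 0, 600]) cube([98, 975, 72]);
translate([0, 80, 0]) rotate([0, atan2(175, 600), 0]) cube([38, 33, 625]);
translate([448, 80, 0]) mirror([1, 0, 0]) rotate([0, atan2(175, 600), 0]) cube([38, 33, 625]);
translate([0, 862, 0]) rotate([0, atan2(175, 600), 0]) cube([38, 33, 625]);
translate([448, 862, 0]) mirror([1, 0, 0]) rotate([0, atan2(175, 600), 0]) cube([38, 33, 625]);


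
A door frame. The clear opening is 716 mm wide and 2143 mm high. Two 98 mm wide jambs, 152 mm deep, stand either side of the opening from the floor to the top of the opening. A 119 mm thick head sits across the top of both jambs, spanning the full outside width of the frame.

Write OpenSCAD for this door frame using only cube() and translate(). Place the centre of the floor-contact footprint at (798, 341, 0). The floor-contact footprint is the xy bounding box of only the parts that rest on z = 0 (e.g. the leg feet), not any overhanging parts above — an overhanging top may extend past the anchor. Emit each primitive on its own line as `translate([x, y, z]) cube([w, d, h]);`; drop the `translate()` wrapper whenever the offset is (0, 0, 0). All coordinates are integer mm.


translate([342, 265, 0]) cube([98, 152, 2143]);
translate([1156, 265, 0]) cube([98, 152, 2143]);
translate([342, 265, 2143]) cube([912, 152, 119]);


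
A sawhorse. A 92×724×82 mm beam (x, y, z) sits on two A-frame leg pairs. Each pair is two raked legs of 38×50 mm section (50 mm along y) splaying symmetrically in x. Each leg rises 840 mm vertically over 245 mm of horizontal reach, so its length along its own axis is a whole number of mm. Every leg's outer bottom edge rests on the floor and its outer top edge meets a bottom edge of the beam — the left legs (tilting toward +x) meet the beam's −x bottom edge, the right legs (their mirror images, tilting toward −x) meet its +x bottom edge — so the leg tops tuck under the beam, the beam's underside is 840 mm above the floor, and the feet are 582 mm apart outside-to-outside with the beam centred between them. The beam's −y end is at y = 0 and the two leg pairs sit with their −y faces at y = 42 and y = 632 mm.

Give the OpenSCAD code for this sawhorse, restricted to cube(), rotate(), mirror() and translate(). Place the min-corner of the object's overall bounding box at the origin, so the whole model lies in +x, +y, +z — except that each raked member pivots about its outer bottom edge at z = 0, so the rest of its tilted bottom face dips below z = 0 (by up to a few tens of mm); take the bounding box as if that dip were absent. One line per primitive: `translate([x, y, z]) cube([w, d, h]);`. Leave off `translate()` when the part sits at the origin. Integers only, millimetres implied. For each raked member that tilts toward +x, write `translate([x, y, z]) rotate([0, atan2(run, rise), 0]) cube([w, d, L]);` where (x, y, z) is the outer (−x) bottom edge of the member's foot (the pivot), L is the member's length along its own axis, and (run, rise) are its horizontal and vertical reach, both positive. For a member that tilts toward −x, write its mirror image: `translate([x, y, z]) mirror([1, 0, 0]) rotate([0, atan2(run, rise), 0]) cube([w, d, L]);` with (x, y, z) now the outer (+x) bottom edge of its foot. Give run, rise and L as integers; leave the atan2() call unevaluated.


translate([245, 0, 840]) cube([92, 724, 82]);
translate([0, 42, 0]) rotate([0, atan2(245, 840), 0]) cube([38, 50, 875]);
translate([582, 42, 0]) mirror([1, 0, 0]) rotate([0, atan2(245, 840), 0]) cube([38, 50, 875]);
translate([0, 632, 0]) rotate([0, atan2(245, 840), 0]) cube([38, 50, 875]);
translate([582, 632, 0]) mirror([1, 0, 0]) rotate([0, atan2(245, 840), 0]) cube([38, 50, 875]);


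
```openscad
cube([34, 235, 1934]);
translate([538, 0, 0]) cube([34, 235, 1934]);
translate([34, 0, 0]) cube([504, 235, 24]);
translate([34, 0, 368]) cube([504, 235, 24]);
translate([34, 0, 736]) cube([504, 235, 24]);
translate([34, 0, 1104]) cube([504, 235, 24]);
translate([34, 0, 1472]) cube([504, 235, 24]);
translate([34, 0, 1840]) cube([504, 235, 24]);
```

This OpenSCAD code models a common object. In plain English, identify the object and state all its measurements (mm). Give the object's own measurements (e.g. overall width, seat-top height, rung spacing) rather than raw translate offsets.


An open bookshelf. Two side panels, each 34 mm thick, 235 mm deep and 1934 mm tall, stand 572 mm apart (outside-to-outside). Between them sit 6 shelves, each 24 mm thick and 235 mm deep, spanning the full gap between the sides. The bottom shelf rests on the floor (its underside at z = 0) and the clear gap between one shelf's top and the next shelf's underside is 344 mm.


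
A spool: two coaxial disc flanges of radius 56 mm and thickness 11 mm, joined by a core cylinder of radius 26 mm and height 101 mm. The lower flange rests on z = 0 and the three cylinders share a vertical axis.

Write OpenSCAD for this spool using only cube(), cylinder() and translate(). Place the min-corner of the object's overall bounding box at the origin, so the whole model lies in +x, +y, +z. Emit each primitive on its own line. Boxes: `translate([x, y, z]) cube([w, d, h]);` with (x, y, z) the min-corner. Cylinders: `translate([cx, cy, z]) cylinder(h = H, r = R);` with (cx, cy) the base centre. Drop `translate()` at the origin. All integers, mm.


translate([56, 56, 0]) cylinder(h = 11, r = 56);
translate([56, 56, 11]) cylinder(h = 101, r = 26);
translate([56, 56, 112]) cylinder(h = 11, r = 56);


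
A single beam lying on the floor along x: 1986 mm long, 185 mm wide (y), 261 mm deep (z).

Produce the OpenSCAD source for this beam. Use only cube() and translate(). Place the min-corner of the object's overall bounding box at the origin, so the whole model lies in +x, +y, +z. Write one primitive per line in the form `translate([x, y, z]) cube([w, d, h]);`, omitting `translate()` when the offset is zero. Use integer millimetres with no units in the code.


cube([1986, 185, 261]);


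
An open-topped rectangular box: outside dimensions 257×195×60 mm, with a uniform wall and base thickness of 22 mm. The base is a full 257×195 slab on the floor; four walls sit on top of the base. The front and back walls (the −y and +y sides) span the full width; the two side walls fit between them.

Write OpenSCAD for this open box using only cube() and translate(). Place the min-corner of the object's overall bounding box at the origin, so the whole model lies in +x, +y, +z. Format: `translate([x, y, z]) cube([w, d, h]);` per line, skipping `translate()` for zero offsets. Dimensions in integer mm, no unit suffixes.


cube([257, 195, 22]);
translate([0, 0, 22]) cube([257, 22, 38]);
translate([0, 173, 22]) cube([257, 22, 38]);
translate([0, 22, 22]) cube([22, 151, 38]);
translate([235, 22, 22]) cube([22, 151, 38]);


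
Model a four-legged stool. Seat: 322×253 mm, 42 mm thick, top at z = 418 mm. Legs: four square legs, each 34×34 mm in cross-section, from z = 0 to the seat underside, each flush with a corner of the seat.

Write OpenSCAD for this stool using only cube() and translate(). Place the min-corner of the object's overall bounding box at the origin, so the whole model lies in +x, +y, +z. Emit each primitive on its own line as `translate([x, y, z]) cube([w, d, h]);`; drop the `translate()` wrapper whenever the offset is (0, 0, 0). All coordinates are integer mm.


translate([0, 0, 376]) cube([322, 253, 42]);
cube([34, 34, 376]);
translate([288, 0, 0]) cube([34, 34, 376]);
translate([0, 219, 0]) cube([34, 34, 376]);
translate([288, 219, 0]) cube([34, 34, 376]);


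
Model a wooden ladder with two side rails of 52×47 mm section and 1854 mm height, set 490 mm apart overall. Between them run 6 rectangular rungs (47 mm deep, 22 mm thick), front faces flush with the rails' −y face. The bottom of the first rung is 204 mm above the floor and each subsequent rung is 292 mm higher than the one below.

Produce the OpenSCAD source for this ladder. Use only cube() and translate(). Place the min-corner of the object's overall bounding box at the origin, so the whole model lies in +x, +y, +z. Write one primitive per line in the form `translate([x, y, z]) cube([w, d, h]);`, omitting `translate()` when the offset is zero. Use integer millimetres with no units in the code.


cube([52, 47, 1854]);
translate([438, 0, 0]) cube([52, 47, 1854]);
translate([52, 0, 204]) cube([386, 47, 22]);
translate([52, 0, 496]) cube([386, 47, 22]);
translate([52, 0, 788]) cube([386, 47, 22]);
translate([52, 0, 1080]) cube([386, 47, 22]);
translate([52, 0, 1372]) cube([386, 47, 22]);
translate([52, 0, 1664]) cube([386, 47, 22]);


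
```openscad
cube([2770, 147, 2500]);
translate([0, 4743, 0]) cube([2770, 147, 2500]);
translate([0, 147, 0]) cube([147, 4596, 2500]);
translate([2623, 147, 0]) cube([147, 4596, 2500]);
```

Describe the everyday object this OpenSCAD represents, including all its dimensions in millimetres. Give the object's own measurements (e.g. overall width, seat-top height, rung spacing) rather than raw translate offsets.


The wall frame of a small rectangular building: four walls, each 2500 mm tall and 147 mm thick, enclosing a footprint 2770 mm (x) by 4890 mm (y) outside-to-outside, with no floor or roof. The front and back walls (the −y and +y sides) span the full width; the two side walls fit between them.


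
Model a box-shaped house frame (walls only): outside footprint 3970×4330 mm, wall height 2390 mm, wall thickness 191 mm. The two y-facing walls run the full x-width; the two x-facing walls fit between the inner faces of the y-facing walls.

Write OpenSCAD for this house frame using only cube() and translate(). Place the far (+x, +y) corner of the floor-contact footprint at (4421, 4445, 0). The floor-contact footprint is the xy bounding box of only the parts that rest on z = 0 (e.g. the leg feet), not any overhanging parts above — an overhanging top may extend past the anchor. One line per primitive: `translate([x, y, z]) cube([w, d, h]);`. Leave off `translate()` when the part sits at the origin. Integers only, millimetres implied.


translate([451, 115, 0]) cube([3970, 191, 2390]);
translate([451, 4254, 0]) cube([3970, 191, 2390]);
translate([451, 306, 0]) cube([191, 3948, 2390]);
translate([4230, 306, 0]) cube([191, 3948, 2390]);


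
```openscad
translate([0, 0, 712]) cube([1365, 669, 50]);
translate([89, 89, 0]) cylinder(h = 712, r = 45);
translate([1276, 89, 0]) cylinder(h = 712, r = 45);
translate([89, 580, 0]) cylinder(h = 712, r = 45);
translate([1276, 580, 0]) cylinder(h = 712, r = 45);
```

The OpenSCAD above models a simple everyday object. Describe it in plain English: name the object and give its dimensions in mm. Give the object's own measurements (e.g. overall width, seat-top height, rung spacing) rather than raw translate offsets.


A rectangular dining table. The top is 1365×669×50 mm with its upper surface at z = 762 mm. It stands on four round legs of 90 mm diameter, each leg's bounding box inset 44 mm from the nearest pair of top edges, running from the floor to the underside of the top.


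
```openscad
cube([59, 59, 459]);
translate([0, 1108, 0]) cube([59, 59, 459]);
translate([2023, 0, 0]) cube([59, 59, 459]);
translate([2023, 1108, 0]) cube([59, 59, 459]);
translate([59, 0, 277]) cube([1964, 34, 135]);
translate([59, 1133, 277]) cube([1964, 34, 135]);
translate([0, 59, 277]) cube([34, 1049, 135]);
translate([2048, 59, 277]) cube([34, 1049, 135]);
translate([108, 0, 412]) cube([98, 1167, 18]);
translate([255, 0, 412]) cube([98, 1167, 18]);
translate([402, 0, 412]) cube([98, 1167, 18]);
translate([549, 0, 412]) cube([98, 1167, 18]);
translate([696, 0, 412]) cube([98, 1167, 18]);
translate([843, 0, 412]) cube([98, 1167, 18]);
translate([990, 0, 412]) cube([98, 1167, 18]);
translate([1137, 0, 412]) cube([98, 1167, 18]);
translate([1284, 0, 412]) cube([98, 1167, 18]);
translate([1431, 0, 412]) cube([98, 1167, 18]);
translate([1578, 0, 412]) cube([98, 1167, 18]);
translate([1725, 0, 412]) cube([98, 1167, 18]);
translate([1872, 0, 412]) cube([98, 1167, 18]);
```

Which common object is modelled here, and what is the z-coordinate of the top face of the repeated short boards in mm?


A bed frame. The slat-top height is 430 mm.

Four posts, four rails, and a row of slats — a bed frame. Slats sit on the rails at z = 277 + 135 = 412; with slat thickness 18, the top is 430 mm.


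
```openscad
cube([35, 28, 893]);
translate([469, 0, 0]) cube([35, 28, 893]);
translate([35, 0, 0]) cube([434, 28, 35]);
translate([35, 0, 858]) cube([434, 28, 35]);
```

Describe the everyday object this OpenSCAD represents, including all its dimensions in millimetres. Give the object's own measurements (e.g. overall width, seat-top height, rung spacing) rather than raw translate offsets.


A rectangular picture frame lying in the x–z plane (depth along y). The opening is 434 mm wide (x) by 823 mm tall (z), surrounded by a border 35 mm wide on all four sides. The frame is 28 mm deep and is made of two full-height vertical stiles with two horizontal rails fitted between them.


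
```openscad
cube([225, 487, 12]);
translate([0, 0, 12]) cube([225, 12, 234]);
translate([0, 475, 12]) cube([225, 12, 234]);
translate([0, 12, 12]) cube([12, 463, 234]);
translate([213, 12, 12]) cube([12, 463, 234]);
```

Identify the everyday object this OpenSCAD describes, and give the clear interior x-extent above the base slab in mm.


An open box. The internal width is 201 mm.

A 225×487 base slab with four walls standing on it — an open box. The base is 225 mm wide and the walls are 12 mm thick, so the internal width is 225 − 2 × 12 = 201 mm.


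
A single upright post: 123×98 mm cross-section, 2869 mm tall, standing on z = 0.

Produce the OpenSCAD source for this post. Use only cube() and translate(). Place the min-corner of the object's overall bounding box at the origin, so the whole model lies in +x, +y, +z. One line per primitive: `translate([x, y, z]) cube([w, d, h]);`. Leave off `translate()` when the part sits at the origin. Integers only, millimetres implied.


cube([123, 98, 2869]);


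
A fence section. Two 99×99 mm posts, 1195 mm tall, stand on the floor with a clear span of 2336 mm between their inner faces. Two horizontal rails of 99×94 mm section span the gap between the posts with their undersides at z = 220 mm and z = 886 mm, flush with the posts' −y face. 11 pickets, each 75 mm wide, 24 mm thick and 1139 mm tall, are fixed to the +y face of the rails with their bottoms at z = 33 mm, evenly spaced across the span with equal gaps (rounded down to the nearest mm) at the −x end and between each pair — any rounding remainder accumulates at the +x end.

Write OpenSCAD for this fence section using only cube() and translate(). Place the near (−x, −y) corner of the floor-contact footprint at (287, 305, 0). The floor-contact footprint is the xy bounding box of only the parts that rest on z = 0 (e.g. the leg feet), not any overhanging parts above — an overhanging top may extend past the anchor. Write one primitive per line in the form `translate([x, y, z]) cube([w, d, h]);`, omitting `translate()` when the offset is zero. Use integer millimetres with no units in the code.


translate([287, 305, 0]) cube([99, 99, 1195]);
translate([2722, 305, 0]) cube([99, 99, 1195]);
translate([386, 305, 220]) cube([2336, 99, 94]);
translate([386, 305, 886]) cube([2336, 99, 94]);
translate([511, 404, 33]) cube([75, 24, 1139]);
translate([711, 404, 33]) cube([75, 24, 1139]);
translate([911, 404, 33]) cube([75, 24, 1139]);
translate([1111, 404, 33]) cube([75, 24, 1139]);
translate([1311, 404, 33]) cube([75, 24, 1139]);
translate([1511, 404, 33]) cube([75, 24, 1139]);
translate([1711, 404, 33]) cube([75, 24, 1139]);
translate([1911, 404, 33]) cube([75, 24, 1139]);
translate([2111, 404, 33]) cube([75, 24, 1139]);
translate([2311, 404, 33]) cube([75, 24, 1139]);
translate([2511, 404, 33]) cube([75, 24, 1139]);


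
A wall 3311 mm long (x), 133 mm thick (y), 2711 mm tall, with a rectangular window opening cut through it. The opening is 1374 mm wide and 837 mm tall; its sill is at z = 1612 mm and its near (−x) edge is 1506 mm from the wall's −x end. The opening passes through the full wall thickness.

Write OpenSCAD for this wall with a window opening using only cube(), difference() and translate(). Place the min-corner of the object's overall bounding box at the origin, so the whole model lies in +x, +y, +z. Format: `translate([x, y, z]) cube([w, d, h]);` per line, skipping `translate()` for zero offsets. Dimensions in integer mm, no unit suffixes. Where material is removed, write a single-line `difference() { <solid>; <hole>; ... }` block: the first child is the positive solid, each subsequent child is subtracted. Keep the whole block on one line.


difference() { cube([3311, 133, 2711]); translate([1506, 0, 1612]) cube([1374, 133, 837]); }


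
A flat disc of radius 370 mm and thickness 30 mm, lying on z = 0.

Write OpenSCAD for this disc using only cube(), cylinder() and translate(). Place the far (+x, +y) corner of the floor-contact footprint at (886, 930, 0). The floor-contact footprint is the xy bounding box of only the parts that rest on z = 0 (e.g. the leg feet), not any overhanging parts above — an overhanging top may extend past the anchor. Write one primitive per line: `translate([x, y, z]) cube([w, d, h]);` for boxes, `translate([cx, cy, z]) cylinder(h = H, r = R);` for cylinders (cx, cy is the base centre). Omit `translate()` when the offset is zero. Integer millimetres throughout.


translate([516, 560, 0]) cylinder(h = 30, r = 370);


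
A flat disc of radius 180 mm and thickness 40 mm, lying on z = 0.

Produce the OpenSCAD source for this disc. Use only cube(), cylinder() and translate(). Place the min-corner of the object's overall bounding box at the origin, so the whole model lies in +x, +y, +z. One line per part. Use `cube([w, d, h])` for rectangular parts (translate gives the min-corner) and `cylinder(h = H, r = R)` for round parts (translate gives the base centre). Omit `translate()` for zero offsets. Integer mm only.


translate([180, 180, 0]) cylinder(h = 40, r = 180);


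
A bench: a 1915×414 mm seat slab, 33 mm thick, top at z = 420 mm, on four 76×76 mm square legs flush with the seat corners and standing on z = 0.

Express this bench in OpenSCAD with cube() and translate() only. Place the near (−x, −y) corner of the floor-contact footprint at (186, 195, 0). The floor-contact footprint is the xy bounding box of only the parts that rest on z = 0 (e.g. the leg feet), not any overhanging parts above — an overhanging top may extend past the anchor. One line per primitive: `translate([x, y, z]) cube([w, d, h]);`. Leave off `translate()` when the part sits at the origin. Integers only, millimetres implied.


translate([186, 195, 387]) cube([1915, 414, 33]);
translate([186, 195, 0]) cube([76, 76, 387]);
translate([186, 533, 0]) cube([76, 76, 387]);
translate([2025, 195, 0]) cube([76, 76, 387]);
translate([2025, 533, 0]) cube([76, 76, 387]);


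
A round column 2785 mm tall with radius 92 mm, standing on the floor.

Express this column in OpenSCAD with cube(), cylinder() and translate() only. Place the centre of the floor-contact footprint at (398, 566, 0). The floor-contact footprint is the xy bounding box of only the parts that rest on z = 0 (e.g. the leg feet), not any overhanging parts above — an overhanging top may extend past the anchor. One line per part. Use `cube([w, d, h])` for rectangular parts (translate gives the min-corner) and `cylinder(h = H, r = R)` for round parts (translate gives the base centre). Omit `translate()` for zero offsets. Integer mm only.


translate([398, 566, 0]) cylinder(h = 2785, r = 92);


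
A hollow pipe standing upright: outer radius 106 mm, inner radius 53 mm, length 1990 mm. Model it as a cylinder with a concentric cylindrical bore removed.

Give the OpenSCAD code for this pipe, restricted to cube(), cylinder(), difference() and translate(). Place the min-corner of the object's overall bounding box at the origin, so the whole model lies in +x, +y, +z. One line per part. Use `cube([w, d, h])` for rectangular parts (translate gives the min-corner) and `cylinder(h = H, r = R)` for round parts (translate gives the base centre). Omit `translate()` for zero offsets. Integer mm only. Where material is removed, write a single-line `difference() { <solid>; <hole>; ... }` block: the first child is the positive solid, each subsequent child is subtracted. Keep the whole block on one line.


difference() { translate([106, 106, 0]) cylinder(h = 1990, r = 106); translate([106, 106, 0]) cylinder(h = 1990, r = 53); }
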